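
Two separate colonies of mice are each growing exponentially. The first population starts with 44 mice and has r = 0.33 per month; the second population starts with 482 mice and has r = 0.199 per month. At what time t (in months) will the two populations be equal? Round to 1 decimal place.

18.3 months

Set 44·e^(0.33t) = 482·e^(0.199t).
e^((0.33 − 0.199)t) = 482/44 → e^(0.131·t) = 10.955.
0.131·t = ln(10.955) = 2.3938, so t = 2.3938/0.131 = 18.273.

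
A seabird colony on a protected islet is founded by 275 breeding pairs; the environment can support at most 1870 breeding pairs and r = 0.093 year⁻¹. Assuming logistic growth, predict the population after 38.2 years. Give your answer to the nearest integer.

1604 breeding pairs

A = (K − N₀)/N₀ = (1870 − 275)/275 = 5.8.
N(t) = K/(1 + A·e^(−rt)) = 1870/(1 + 5.8×e^(−0.093×38.2)).
e^(−3.553) = 0.02865; denominator = 1 + 5.8×0.02865 = 1.1662.
N = 1870/1.1662 = 1603.54.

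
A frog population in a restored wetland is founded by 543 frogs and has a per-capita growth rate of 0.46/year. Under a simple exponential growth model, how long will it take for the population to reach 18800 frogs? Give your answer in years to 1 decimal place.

7.7 years

Set N₀·e^(rt) = 18800: e^(0.46·t) = 18800/543 = 34.622.
0.46·t = ln(34.622) = 3.5445, so t = 3.5445/0.46 = 7.7054.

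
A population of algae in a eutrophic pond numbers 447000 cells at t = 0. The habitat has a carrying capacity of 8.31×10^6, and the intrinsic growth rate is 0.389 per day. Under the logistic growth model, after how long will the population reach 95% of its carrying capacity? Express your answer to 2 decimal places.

A = (K − N₀)/N₀ = (8.31×10^6 − 447000)/447000 = 17.591.
Solve 8.31×10^6/(1 + 17.591·e^(−0.389t)) = 7.8945×10^6: 1 + 17.591·e^(−0.389t) = 1.0526, so e^(−0.389t) = 0.00299203.
−0.389·t = ln(0.00299203) = -5.8118, so t = 5.8118/0.389 = 14.94.

14.94 days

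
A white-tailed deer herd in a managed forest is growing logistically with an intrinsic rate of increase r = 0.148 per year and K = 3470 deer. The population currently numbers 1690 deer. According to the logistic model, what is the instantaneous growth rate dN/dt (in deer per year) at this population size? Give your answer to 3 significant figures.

dN/dt = rN(1 − N/K) = 0.148 × 1690 × (1 − 1690/3470).
1 − 1690/3470 = 0.51297; dN/dt = 0.148 × 1690 × 0.51297 = 128.3.

128 deer per year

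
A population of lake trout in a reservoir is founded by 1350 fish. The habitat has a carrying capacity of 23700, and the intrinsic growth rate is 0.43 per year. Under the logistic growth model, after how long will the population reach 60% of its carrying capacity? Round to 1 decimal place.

A = (K − N₀)/N₀ = (23700 − 1350)/1350 = 16.556.
Solve 23700/(1 + 16.556·e^(−0.43t)) = 14220: 1 + 16.556·e^(−0.43t) = 1.6667, so e^(−0.43t) = 0.0402685.
−0.43·t = ln(0.0402685) = -3.2122, so t = 3.2122/0.43 = 7.4702.

7.5 years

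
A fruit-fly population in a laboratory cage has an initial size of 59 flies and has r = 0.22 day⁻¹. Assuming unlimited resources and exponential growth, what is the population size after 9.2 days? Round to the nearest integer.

447 flies

N(t) = N₀·e^(rt) = 59 × e^(0.22×9.2) = 59 × e^2.024.
e^2.024 ≈ 7.5685, so N ≈ 59 × 7.5685 = 446.544.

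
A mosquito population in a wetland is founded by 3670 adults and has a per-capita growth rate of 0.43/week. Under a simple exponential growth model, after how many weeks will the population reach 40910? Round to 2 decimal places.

5.61 weeks

Set N₀·e^(rt) = 40910: e^(0.43·t) = 40910/3670 = 11.147.
0.43·t = ln(11.147) = 2.4112, so t = 2.4112/0.43 = 5.6074.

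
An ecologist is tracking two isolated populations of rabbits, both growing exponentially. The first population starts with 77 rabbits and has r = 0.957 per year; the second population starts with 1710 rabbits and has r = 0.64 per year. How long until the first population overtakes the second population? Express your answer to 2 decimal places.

Set 77·e^(0.957t) = 1710·e^(0.64t).
e^((0.957 − 0.64)t) = 1710/77 → e^(0.317·t) = 22.208.
0.317·t = ln(22.208) = 3.1004, so t = 3.1004/0.317 = 9.7806.

9.78 years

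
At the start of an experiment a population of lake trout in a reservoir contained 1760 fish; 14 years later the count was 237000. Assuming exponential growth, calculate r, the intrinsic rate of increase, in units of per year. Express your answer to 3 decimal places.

0.350 per year

From N(t) = N₀·e^(rt): e^(r·14) = 237000/1760 = 134.66.
r·14 = ln(134.66) = 4.9027, so r = 4.9027/14 = 0.3502.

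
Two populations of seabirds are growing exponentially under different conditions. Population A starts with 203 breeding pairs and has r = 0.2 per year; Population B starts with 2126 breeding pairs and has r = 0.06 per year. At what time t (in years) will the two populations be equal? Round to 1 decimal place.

Set 203·e^(0.2t) = 2126·e^(0.06t).
e^((0.2 − 0.06)t) = 2126/203 → e^(0.14·t) = 10.473.
0.14·t = ln(10.473) = 2.3488, so t = 2.3488/0.14 = 16.777.

16.8 years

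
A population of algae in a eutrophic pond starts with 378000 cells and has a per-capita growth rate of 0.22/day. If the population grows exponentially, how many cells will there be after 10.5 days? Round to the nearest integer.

N(t) = N₀·e^(rt) = 378000 × e^(0.22×10.5) = 378000 × e^2.31.
e^2.31 ≈ 10.074, so N ≈ 378000 × 10.074 = 3.808133×10^6.

3808133 cells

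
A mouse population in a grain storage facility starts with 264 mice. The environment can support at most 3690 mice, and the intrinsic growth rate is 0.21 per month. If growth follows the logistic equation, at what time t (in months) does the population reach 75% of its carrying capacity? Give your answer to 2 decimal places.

A = (K − N₀)/N₀ = (3690 − 264)/264 = 12.977.
Solve 3690/(1 + 12.977·e^(−0.21t)) = 2767.5: 1 + 12.977·e^(−0.21t) = 1.3333, so e^(−0.21t) = 0.0256859.
−0.21·t = ln(0.0256859) = -3.6618, so t = 3.6618/0.21 = 17.437.

17.44 months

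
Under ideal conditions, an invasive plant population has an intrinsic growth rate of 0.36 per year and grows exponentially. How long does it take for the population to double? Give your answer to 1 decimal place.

Doubling time t_d = ln(2)/r = 0.6931/0.36 = 1.9254.

1.9 years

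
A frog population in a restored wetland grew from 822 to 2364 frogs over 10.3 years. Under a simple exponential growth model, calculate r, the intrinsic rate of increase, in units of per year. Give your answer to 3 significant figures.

0.103 per year

From N(t) = N₀·e^(rt): e^(r·10.3) = 2364/822 = 2.8759.
r·10.3 = ln(2.8759) = 1.0564, so r = 1.0564/10.3 = 0.10256.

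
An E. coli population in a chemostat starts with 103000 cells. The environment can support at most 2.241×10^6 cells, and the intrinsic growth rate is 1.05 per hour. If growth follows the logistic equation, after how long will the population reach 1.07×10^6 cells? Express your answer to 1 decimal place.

A = (K − N₀)/N₀ = (2.241×10^6 − 103000)/103000 = 20.757.
Solve 2.241×10^6/(1 + 20.757·e^(−1.05t)) = 1.07×10^6: 1 + 20.757·e^(−1.05t) = 2.0944, so e^(−1.05t) = 0.0527233.
−1.05·t = ln(0.0527233) = -2.9427, so t = 2.9427/1.05 = 2.8026.

2.8 hours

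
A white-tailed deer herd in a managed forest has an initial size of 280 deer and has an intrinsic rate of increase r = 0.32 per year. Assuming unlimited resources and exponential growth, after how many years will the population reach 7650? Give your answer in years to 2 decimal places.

Set N₀·e^(rt) = 7650: e^(0.32·t) = 7650/280 = 27.321.
0.32·t = ln(27.321) = 3.3077, so t = 3.3077/0.32 = 10.336.

10.34 years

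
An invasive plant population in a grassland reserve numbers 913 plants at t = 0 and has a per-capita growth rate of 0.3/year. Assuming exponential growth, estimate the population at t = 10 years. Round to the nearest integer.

18338 plants

N(t) = N₀·e^(rt) = 913 × e^(0.3×10) = 913 × e^3.
e^3 ≈ 20.086, so N ≈ 913 × 20.086 = 18338.1.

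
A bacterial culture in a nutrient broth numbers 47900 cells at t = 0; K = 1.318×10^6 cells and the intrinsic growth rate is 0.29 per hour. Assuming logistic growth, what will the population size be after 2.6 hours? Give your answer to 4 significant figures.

97810 cells

A = (K − N₀)/N₀ = (1.318×10^6 − 47900)/47900 = 26.516.
N(t) = K/(1 + A·e^(−rt)) = 1.318×10^6/(1 + 26.516×e^(−0.29×2.6)).
e^(−0.754) = 0.47048; denominator = 1 + 26.516×0.47048 = 13.475.
N = 1.318×10^6/13.475 = 97810.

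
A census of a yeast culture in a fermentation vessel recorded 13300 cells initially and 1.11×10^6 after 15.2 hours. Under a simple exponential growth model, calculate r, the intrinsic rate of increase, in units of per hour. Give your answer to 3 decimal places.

0.291 per hour

From N(t) = N₀·e^(rt): e^(r·15.2) = 1.11×10^6/13300 = 83.459.
r·15.2 = ln(83.459) = 4.4244, so r = 4.4244/15.2 = 0.29108.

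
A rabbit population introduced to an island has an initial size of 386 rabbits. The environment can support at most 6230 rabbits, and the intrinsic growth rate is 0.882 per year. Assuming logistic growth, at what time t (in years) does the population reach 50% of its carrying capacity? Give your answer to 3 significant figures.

3.08 years

A = (K − N₀)/N₀ = (6230 − 386)/386 = 15.14.
Solve 6230/(1 + 15.14·e^(−0.882t)) = 3115: 1 + 15.14·e^(−0.882t) = 2, so e^(−0.882t) = 0.0660507.
−0.882·t = ln(0.0660507) = -2.7173, so t = 2.7173/0.882 = 3.0809.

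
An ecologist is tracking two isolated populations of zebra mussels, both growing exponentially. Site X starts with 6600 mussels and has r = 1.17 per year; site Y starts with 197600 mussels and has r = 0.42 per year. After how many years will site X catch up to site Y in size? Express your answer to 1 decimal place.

Set 6600·e^(1.17t) = 197600·e^(0.42t).
e^((1.17 − 0.42)t) = 197600/6600 → e^(0.75·t) = 29.939.
0.75·t = ln(29.939) = 3.3992, so t = 3.3992/0.75 = 4.5322.

4.5 years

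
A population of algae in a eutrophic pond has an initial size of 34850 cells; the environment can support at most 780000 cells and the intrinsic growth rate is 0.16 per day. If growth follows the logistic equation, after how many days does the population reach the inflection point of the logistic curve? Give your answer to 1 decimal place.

19.1 days

Logistic growth is fastest at N = K/2 = 390000.
A = (K − N₀)/N₀ = 21.382. Set K/(1 + A·e^(−rt)) = K/2 → A·e^(−rt) = 1.
e^(−0.16t) = 1/21.382 = 0.0467691, so t = ln(21.382)/0.16 = 3.0625/0.16 = 19.141.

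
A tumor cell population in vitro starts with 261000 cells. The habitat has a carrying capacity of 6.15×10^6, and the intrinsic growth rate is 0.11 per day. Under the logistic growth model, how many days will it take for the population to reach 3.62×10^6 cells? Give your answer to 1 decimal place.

31.6 days

A = (K − N₀)/N₀ = (6.15×10^6 − 261000)/261000 = 22.563.
Solve 6.15×10^6/(1 + 22.563·e^(−0.11t)) = 3.62×10^6: 1 + 22.563·e^(−0.11t) = 1.6989, so e^(−0.11t) = 0.030975.
−0.11·t = ln(0.030975) = -3.4746, so t = 3.4746/0.11 = 31.587.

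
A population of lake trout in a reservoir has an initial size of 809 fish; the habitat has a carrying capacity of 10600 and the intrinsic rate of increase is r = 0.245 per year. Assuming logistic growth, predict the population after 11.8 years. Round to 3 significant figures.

A = (K − N₀)/N₀ = (10600 − 809)/809 = 12.103.
N(t) = K/(1 + A·e^(−rt)) = 10600/(1 + 12.103×e^(−0.245×11.8)).
e^(−2.891) = 0.055521; denominator = 1 + 12.103×0.055521 = 1.6719.
N = 10600/1.6719 = 6339.92.

6340 fish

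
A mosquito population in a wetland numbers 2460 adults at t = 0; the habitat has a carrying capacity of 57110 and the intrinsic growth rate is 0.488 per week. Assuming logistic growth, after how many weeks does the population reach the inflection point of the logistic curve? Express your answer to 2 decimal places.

6.35 weeks

Logistic growth is fastest at N = K/2 = 28555.
A = (K − N₀)/N₀ = 22.215. Set K/(1 + A·e^(−rt)) = K/2 → A·e^(−rt) = 1.
e^(−0.488t) = 1/22.215 = 0.0450137, so t = ln(22.215)/0.488 = 3.1008/0.488 = 6.3541.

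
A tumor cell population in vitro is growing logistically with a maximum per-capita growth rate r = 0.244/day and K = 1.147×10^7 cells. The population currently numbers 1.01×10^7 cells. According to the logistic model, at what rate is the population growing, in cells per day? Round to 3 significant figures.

dN/dt = rN(1 − N/K) = 0.244 × 1.01×10^7 × (1 − 1.01×10^7/1.147×10^7).
1 − 1.01×10^7/1.147×10^7 = 0.11944; dN/dt = 0.244 × 1.01×10^7 × 0.11944 = 2.94353×10^5.

294000 cells per day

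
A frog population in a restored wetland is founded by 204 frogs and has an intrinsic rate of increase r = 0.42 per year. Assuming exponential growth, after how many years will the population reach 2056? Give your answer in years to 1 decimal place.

5.5 years

Set N₀·e^(rt) = 2056: e^(0.42·t) = 2056/204 = 10.078.
0.42·t = ln(10.078) = 2.3104, so t = 2.3104/0.42 = 5.5009.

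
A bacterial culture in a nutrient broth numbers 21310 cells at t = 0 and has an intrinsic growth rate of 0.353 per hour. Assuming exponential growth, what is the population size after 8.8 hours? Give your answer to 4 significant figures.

476100 cells

N(t) = N₀·e^(rt) = 21310 × e^(0.353×8.8) = 21310 × e^3.106.
e^3.106 ≈ 22.34, so N ≈ 21310 × 22.34 = 476075.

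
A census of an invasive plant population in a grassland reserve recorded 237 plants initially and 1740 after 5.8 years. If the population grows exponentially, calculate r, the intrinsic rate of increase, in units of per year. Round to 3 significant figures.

From N(t) = N₀·e^(rt): e^(r·5.8) = 1740/237 = 7.3418.
r·5.8 = ln(7.3418) = 1.9936, so r = 1.9936/5.8 = 0.34372.

0.344 per year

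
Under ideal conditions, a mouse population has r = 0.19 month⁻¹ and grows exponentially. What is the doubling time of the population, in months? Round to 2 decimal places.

3.65 months

Doubling time t_d = ln(2)/r = 0.6931/0.19 = 3.6481.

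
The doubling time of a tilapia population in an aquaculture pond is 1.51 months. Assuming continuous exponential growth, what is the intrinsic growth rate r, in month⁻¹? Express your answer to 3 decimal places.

r = ln(2)/t_d = 0.6931/1.51 = 0.45904.

0.459 per month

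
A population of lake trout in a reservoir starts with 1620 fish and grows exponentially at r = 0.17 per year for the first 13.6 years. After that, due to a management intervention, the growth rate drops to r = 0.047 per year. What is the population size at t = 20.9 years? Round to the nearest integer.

Phase 1: N(13.6) = 1620·e^(0.17×13.6) = 1620·e^2.312 = 16353.2.
Phase 2 runs for 20.9 − 13.6 = 7.3 years at r = 0.047.
N(20.9) = 16353.2·e^(0.047×7.3) = 16353.2·e^0.3431 = 23046.8.

23047 fish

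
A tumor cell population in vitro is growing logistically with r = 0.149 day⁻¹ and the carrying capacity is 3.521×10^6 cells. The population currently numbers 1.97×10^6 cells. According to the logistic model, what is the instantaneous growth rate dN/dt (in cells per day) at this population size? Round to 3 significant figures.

dN/dt = rN(1 − N/K) = 0.149 × 1.97×10^6 × (1 − 1.97×10^6/3.521×10^6).
1 − 1.97×10^6/3.521×10^6 = 0.4405; dN/dt = 0.149 × 1.97×10^6 × 0.4405 = 1.293×10^5.

129000 cells per day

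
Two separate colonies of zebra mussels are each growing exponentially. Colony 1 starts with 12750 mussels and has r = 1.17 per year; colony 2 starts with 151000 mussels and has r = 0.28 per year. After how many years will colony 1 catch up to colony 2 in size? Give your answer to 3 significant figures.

Set 12750·e^(1.17t) = 151000·e^(0.28t).
e^((1.17 − 0.28)t) = 151000/12750 → e^(0.89·t) = 11.843.
0.89·t = ln(11.843) = 2.4717, so t = 2.4717/0.89 = 2.7772.

2.78 years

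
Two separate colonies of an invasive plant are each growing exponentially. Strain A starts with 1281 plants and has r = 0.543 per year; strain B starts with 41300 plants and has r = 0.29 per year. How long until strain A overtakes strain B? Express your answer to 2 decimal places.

13.73 years

Set 1281·e^(0.543t) = 41300·e^(0.29t).
e^((0.543 − 0.29)t) = 41300/1281 → e^(0.253·t) = 32.24.
0.253·t = ln(32.24) = 3.4732, so t = 3.4732/0.253 = 13.728.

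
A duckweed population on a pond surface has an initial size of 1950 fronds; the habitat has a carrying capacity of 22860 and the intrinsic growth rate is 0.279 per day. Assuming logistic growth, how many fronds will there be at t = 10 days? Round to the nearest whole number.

13783 fronds

A = (K − N₀)/N₀ = (22860 − 1950)/1950 = 10.723.
N(t) = K/(1 + A·e^(−rt)) = 22860/(1 + 10.723×e^(−0.279×10)).
e^(−2.79) = 0.061421; denominator = 1 + 10.723×0.061421 = 1.6586.
N = 22860/1.6586 = 13782.5.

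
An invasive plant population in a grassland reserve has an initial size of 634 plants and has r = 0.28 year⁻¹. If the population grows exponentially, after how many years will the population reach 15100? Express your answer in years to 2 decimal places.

Set N₀·e^(rt) = 15100: e^(0.28·t) = 15100/634 = 23.817.
0.28·t = ln(23.817) = 3.1704, so t = 3.1704/0.28 = 11.323.

11.32 years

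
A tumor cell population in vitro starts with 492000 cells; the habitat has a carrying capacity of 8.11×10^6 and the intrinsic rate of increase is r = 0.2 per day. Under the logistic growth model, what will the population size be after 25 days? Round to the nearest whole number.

7343829 cells

A = (K − N₀)/N₀ = (8.11×10^6 − 492000)/492000 = 15.484.
N(t) = K/(1 + A·e^(−rt)) = 8.11×10^6/(1 + 15.484×e^(−0.2×25)).
e^(−5) = 0.0067379; denominator = 1 + 15.484×0.0067379 = 1.1043.
N = 8.11×10^6/1.1043 = 7.343829×10^6.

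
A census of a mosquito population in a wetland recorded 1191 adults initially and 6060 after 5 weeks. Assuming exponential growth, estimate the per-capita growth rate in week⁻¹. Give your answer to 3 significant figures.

0.325 per week

From N(t) = N₀·e^(rt): e^(r·5) = 6060/1191 = 5.0882.
r·5 = ln(5.0882) = 1.6269, so r = 1.6269/5 = 0.32538.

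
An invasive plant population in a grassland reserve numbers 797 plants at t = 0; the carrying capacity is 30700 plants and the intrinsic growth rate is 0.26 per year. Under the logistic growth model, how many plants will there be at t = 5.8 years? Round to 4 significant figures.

3299 plants

A = (K − N₀)/N₀ = (30700 − 797)/797 = 37.519.
N(t) = K/(1 + A·e^(−rt)) = 30700/(1 + 37.519×e^(−0.26×5.8)).
e^(−1.508) = 0.22135; denominator = 1 + 37.519×0.22135 = 9.305.
N = 30700/9.305 = 3299.3.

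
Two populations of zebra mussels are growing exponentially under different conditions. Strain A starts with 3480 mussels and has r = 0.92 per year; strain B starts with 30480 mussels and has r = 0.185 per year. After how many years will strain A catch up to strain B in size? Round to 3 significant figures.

Set 3480·e^(0.92t) = 30480·e^(0.185t).
e^((0.92 − 0.185)t) = 30480/3480 → e^(0.735·t) = 8.7586.
0.735·t = ln(8.7586) = 2.17, so t = 2.17/0.735 = 2.9524.

2.95 years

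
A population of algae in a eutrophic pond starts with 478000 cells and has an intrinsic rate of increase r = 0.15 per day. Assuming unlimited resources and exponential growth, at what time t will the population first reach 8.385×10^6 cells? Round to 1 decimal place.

Set N₀·e^(rt) = 8.385×10^6: e^(0.15·t) = 8.385×10^6/478000 = 17.542.
0.15·t = ln(17.542) = 2.8646, so t = 2.8646/0.15 = 19.097.

19.1 days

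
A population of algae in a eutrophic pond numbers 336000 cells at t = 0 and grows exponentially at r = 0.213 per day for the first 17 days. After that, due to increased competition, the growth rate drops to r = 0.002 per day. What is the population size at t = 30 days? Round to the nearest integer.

Phase 1: N(17) = 336000·e^(0.213×17) = 336000·e^3.621 = 1.255797×10^7.
Phase 2 runs for 30 − 17 = 13 days at r = 0.002.
N(30) = 1.255797×10^7·e^(0.002×13) = 1.255797×10^7·e^0.026 = 1.288876×10^7.

12888763 cells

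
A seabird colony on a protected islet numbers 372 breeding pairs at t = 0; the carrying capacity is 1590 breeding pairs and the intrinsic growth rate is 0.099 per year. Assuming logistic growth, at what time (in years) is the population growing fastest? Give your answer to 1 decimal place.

Logistic growth is fastest at N = K/2 = 795.
A = (K − N₀)/N₀ = 3.2742. Set K/(1 + A·e^(−rt)) = K/2 → A·e^(−rt) = 1.
e^(−0.099t) = 1/3.2742 = 0.305419, so t = ln(3.2742)/0.099 = 1.1861/0.099 = 11.981.

12.0 years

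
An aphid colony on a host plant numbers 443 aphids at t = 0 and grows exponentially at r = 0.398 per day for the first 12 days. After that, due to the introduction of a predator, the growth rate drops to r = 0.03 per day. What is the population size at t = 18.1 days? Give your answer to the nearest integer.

63106 aphids

Phase 1: N(12) = 443·e^(0.398×12) = 443·e^4.776 = 52552.6.
Phase 2 runs for 18.1 − 12 = 6.1 days at r = 0.03.
N(18.1) = 52552.6·e^(0.03×6.1) = 52552.6·e^0.183 = 63105.9.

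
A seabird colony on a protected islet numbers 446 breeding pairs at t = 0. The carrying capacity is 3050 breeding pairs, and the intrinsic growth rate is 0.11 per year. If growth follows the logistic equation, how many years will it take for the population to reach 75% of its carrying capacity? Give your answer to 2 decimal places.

A = (K − N₀)/N₀ = (3050 − 446)/446 = 5.8386.
Solve 3050/(1 + 5.8386·e^(−0.11t)) = 2287.5: 1 + 5.8386·e^(−0.11t) = 1.3333, so e^(−0.11t) = 0.0570917.
−0.11·t = ln(0.0570917) = -2.8631, so t = 2.8631/0.11 = 26.028.

26.03 years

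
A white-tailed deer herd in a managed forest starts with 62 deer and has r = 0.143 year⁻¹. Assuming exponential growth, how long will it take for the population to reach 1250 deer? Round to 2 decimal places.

Set N₀·e^(rt) = 1250: e^(0.143·t) = 1250/62 = 20.161.
0.143·t = ln(20.161) = 3.0038, so t = 3.0038/0.143 = 21.005.

21.01 years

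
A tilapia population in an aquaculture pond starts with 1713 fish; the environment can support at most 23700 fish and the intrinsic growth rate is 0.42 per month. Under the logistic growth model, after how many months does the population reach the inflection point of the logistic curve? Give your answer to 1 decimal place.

6.1 months

Logistic growth is fastest at N = K/2 = 11850.
A = (K − N₀)/N₀ = 12.835. Set K/(1 + A·e^(−rt)) = K/2 → A·e^(−rt) = 1.
e^(−0.42t) = 1/12.835 = 0.0779097, so t = ln(12.835)/0.42 = 2.5522/0.42 = 6.0767.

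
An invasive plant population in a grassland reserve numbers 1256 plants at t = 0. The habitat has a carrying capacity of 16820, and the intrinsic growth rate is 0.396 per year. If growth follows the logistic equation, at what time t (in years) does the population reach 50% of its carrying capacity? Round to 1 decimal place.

A = (K − N₀)/N₀ = (16820 − 1256)/1256 = 12.392.
Solve 16820/(1 + 12.392·e^(−0.396t)) = 8410: 1 + 12.392·e^(−0.396t) = 2, so e^(−0.396t) = 0.080699.
−0.396·t = ln(0.080699) = -2.517, so t = 2.517/0.396 = 6.3561.

6.4 years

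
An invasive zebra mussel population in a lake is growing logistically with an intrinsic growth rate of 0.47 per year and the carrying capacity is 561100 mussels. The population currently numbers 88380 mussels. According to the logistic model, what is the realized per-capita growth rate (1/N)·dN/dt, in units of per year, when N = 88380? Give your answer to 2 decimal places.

(1/N)·dN/dt = r(1 − N/K) = 0.47 × (1 − 88380/561100).
= 0.47 × 0.84249 = 0.39597.

0.40 per year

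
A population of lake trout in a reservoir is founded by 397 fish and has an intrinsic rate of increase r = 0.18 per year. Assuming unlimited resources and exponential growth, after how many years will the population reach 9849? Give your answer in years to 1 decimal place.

17.8 years

Set N₀·e^(rt) = 9849: e^(0.18·t) = 9849/397 = 24.809.
0.18·t = ln(24.809) = 3.2112, so t = 3.2112/0.18 = 17.84.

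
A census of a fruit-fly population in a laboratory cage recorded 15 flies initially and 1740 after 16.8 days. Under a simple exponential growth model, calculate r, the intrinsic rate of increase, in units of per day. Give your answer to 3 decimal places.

0.283 per day

From N(t) = N₀·e^(rt): e^(r·16.8) = 1740/15 = 116.
r·16.8 = ln(116) = 4.7536, so r = 4.7536/16.8 = 0.28295.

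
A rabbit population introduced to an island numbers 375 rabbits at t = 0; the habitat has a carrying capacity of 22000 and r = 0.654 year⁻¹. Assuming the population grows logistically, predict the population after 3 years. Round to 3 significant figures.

A = (K − N₀)/N₀ = (22000 − 375)/375 = 57.667.
N(t) = K/(1 + A·e^(−rt)) = 22000/(1 + 57.667×e^(−0.654×3)).
e^(−1.962) = 0.14058; denominator = 1 + 57.667×0.14058 = 9.1066.
N = 22000/9.1066 = 2415.83.

2420 rabbits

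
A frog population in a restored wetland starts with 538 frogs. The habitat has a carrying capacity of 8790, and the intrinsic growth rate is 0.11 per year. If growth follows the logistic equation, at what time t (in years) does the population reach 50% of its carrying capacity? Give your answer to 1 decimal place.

A = (K − N₀)/N₀ = (8790 − 538)/538 = 15.338.
Solve 8790/(1 + 15.338·e^(−0.11t)) = 4395: 1 + 15.338·e^(−0.11t) = 2, so e^(−0.11t) = 0.0651963.
−0.11·t = ln(0.0651963) = -2.7304, so t = 2.7304/0.11 = 24.821.

24.8 years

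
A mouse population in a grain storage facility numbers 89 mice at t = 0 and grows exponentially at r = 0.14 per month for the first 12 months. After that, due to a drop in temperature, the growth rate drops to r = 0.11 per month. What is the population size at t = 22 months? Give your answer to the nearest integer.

Phase 1: N(12) = 89·e^(0.14×12) = 89·e^1.68 = 477.534.
Phase 2 runs for 22 − 12 = 10 months at r = 0.11.
N(22) = 477.534·e^(0.11×10) = 477.534·e^1.1 = 1434.59.

1435 mice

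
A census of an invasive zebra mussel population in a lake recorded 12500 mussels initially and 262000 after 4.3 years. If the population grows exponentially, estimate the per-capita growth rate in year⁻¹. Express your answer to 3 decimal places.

0.708 per year

From N(t) = N₀·e^(rt): e^(r·4.3) = 262000/12500 = 20.96.
r·4.3 = ln(20.96) = 3.0426, so r = 3.0426/4.3 = 0.70759.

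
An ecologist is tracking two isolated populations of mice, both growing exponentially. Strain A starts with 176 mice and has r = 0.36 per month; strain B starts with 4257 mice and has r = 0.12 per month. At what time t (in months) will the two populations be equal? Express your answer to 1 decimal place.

Set 176·e^(0.36t) = 4257·e^(0.12t).
e^((0.36 − 0.12)t) = 4257/176 → e^(0.24·t) = 24.188.
0.24·t = ln(24.188) = 3.1858, so t = 3.1858/0.24 = 13.274.

13.3 months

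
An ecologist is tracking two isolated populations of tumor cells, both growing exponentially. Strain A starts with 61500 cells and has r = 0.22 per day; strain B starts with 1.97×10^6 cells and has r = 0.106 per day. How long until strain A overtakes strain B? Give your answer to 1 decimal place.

Set 61500·e^(0.22t) = 1.97×10^6·e^(0.106t).
e^((0.22 − 0.106)t) = 1.97×10^6/61500 → e^(0.114·t) = 32.033.
0.114·t = ln(32.033) = 3.4668, so t = 3.4668/0.114 = 30.41.

30.4 days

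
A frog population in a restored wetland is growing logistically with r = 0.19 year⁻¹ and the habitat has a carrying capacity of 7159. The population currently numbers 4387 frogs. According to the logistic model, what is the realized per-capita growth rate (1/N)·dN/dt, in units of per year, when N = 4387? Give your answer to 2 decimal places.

0.07 per year

(1/N)·dN/dt = r(1 − N/K) = 0.19 × (1 − 4387/7159).
= 0.19 × 0.3872 = 0.073569.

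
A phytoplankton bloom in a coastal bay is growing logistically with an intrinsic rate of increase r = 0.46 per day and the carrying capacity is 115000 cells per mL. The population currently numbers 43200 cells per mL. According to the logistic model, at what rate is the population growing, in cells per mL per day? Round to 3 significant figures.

12400 cells per mL per day

dN/dt = rN(1 − N/K) = 0.46 × 43200 × (1 − 43200/115000).
1 − 43200/115000 = 0.62435; dN/dt = 0.46 × 43200 × 0.62435 = 12407.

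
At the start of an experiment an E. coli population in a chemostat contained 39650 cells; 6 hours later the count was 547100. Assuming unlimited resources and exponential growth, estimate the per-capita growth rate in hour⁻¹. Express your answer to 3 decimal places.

0.437 per hour

From N(t) = N₀·e^(rt): e^(r·6) = 547100/39650 = 13.798.
r·6 = ln(13.798) = 2.6245, so r = 2.6245/6 = 0.43742.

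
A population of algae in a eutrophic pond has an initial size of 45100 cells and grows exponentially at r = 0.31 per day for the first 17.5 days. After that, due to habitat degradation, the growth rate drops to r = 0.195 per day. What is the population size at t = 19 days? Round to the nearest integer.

Phase 1: N(17.5) = 45100·e^(0.31×17.5) = 45100·e^5.425 = 1.023821×10^7.
Phase 2 runs for 19 − 17.5 = 1.5 days at r = 0.195.
N(19) = 1.023821×10^7·e^(0.195×1.5) = 1.023821×10^7·e^0.2925 = 1.371688×10^7.

13716877 cells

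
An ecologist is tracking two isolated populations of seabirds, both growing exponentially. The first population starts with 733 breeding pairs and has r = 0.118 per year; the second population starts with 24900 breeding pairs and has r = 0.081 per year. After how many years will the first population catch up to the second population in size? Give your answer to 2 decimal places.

95.28 years

Set 733·e^(0.118t) = 24900·e^(0.081t).
e^((0.118 − 0.081)t) = 24900/733 → e^(0.037·t) = 33.97.
0.037·t = ln(33.97) = 3.5255, so t = 3.5255/0.037 = 95.283.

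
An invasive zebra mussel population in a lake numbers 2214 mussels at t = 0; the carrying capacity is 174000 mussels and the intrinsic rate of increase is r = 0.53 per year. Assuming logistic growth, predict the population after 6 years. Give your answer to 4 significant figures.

A = (K − N₀)/N₀ = (174000 − 2214)/2214 = 77.591.
N(t) = K/(1 + A·e^(−rt)) = 174000/(1 + 77.591×e^(−0.53×6)).
e^(−3.18) = 0.041586; denominator = 1 + 77.591×0.041586 = 4.2267.
N = 174000/4.2267 = 41167.2.

41170 mussels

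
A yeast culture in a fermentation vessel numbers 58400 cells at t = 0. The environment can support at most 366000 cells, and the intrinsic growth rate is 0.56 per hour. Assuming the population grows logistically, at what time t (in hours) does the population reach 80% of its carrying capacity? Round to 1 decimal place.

5.4 hours

A = (K − N₀)/N₀ = (366000 − 58400)/58400 = 5.2671.
Solve 366000/(1 + 5.2671·e^(−0.56t)) = 292800: 1 + 5.2671·e^(−0.56t) = 1.25, so e^(−0.56t) = 0.0474642.
−0.56·t = ln(0.0474642) = -3.0478, so t = 3.0478/0.56 = 5.4425.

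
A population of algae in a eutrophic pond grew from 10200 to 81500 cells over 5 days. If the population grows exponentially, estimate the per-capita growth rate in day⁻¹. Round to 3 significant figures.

0.416 per day

From N(t) = N₀·e^(rt): e^(r·5) = 81500/10200 = 7.9902.
r·5 = ln(7.9902) = 2.0782, so r = 2.0782/5 = 0.41564.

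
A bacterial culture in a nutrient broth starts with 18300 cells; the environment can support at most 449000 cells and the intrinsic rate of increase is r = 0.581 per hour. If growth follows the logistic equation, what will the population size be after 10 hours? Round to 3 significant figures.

A = (K − N₀)/N₀ = (449000 − 18300)/18300 = 23.536.
N(t) = K/(1 + A·e^(−rt)) = 449000/(1 + 23.536×e^(−0.581×10)).
e^(−5.81) = 0.0029974; denominator = 1 + 23.536×0.0029974 = 1.0705.
N = 449000/1.0705 = 419412.

419000 cells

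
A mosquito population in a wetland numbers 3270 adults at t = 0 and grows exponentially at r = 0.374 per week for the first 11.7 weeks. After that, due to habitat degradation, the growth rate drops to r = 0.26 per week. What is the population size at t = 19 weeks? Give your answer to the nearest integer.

1734700 adults

Phase 1: N(11.7) = 3270·e^(0.374×11.7) = 3270·e^4.376 = 259976.
Phase 2 runs for 19 − 11.7 = 7.3 weeks at r = 0.26.
N(19) = 259976·e^(0.26×7.3) = 259976·e^1.898 = 1.7347×10^6.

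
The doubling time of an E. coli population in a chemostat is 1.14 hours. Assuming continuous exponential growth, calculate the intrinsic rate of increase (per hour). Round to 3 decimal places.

0.608 per hour

r = ln(2)/t_d = 0.6931/1.14 = 0.60802.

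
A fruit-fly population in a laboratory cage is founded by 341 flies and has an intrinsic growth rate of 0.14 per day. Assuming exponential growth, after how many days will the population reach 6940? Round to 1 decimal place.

Set N₀·e^(rt) = 6940: e^(0.14·t) = 6940/341 = 20.352.
0.14·t = ln(20.352) = 3.0132, so t = 3.0132/0.14 = 21.523.

21.5 days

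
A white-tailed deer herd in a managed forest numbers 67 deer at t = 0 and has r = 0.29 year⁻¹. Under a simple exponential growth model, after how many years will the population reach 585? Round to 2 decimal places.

Set N₀·e^(rt) = 585: e^(0.29·t) = 585/67 = 8.7313.
0.29·t = ln(8.7313) = 2.1669, so t = 2.1669/0.29 = 7.4721.

7.47 years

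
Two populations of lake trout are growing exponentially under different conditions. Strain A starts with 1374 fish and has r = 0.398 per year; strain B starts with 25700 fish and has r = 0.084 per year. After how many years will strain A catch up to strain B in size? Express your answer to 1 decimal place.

9.3 years

Set 1374·e^(0.398t) = 25700·e^(0.084t).
e^((0.398 − 0.084)t) = 25700/1374 → e^(0.314·t) = 18.705.
0.314·t = ln(18.705) = 2.9288, so t = 2.9288/0.314 = 9.3273.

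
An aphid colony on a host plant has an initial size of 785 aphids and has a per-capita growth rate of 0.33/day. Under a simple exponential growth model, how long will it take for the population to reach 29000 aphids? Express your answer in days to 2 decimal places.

10.94 days

Set N₀·e^(rt) = 29000: e^(0.33·t) = 29000/785 = 36.943.
0.33·t = ln(36.943) = 3.6094, so t = 3.6094/0.33 = 10.937.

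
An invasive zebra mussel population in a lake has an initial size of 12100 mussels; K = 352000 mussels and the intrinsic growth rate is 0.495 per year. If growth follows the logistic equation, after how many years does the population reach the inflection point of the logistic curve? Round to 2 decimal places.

6.74 years

Logistic growth is fastest at N = K/2 = 176000.
A = (K − N₀)/N₀ = 28.091. Set K/(1 + A·e^(−rt)) = K/2 → A·e^(−rt) = 1.
e^(−0.495t) = 1/28.091 = 0.0355987, so t = ln(28.091)/0.495 = 3.3354/0.495 = 6.7383.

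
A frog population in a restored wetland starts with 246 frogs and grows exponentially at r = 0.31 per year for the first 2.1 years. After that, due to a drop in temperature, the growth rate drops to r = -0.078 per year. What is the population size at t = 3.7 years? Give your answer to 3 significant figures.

416 frogs

Phase 1: N(2.1) = 246·e^(0.31×2.1) = 246·e^0.651 = 471.695.
Phase 2 runs for 3.7 − 2.1 = 1.6 years at r = -0.078.
N(3.7) = 471.695·e^(-0.078×1.6) = 471.695·e^-0.1248 = 416.352.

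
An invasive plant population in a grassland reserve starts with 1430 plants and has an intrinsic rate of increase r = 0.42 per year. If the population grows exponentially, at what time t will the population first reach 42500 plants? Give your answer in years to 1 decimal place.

Set N₀·e^(rt) = 42500: e^(0.42·t) = 42500/1430 = 29.72.
0.42·t = ln(29.72) = 3.3918, so t = 3.3918/0.42 = 8.0758.

8.1 years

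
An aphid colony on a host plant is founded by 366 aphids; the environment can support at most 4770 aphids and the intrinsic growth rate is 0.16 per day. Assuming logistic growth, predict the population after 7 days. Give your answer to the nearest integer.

968 aphids

A = (K − N₀)/N₀ = (4770 − 366)/366 = 12.033.
N(t) = K/(1 + A·e^(−rt)) = 4770/(1 + 12.033×e^(−0.16×7)).
e^(−1.12) = 0.32628; denominator = 1 + 12.033×0.32628 = 4.9261.
N = 4770/4.9261 = 968.32.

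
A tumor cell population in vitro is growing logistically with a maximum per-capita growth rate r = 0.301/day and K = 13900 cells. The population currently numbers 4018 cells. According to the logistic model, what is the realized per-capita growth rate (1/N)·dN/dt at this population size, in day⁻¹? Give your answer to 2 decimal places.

0.21 per day

(1/N)·dN/dt = r(1 − N/K) = 0.301 × (1 − 4018/13900).
= 0.301 × 0.71094 = 0.21399.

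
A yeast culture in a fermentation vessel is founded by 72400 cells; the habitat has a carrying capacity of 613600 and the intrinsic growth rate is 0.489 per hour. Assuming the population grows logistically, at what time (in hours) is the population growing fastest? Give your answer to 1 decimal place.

Logistic growth is fastest at N = K/2 = 306800.
A = (K − N₀)/N₀ = 7.4751. Set K/(1 + A·e^(−rt)) = K/2 → A·e^(−rt) = 1.
e^(−0.489t) = 1/7.4751 = 0.133777, so t = ln(7.4751)/0.489 = 2.0116/0.489 = 4.1137.

4.1 hours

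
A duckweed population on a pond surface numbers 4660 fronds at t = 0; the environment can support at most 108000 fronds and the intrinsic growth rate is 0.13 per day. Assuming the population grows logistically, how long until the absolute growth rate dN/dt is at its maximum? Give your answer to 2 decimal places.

Logistic growth is fastest at N = K/2 = 54000.
A = (K − N₀)/N₀ = 22.176. Set K/(1 + A·e^(−rt)) = K/2 → A·e^(−rt) = 1.
e^(−0.13t) = 1/22.176 = 0.0450939, so t = ln(22.176)/0.13 = 3.099/0.13 = 23.839.

23.84 days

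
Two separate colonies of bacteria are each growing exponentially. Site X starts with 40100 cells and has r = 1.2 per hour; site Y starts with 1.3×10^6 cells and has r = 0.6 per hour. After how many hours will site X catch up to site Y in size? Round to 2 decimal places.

5.80 hours

Set 40100·e^(1.2t) = 1.3×10^6·e^(0.6t).
e^((1.2 − 0.6)t) = 1.3×10^6/40100 → e^(0.6·t) = 32.419.
0.6·t = ln(32.419) = 3.4787, so t = 3.4787/0.6 = 5.7979.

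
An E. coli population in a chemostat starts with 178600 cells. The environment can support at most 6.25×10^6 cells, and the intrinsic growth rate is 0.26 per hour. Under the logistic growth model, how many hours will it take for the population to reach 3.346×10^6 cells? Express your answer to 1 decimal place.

A = (K − N₀)/N₀ = (6.25×10^6 − 178600)/178600 = 33.994.
Solve 6.25×10^6/(1 + 33.994·e^(−0.26t)) = 3.346×10^6: 1 + 33.994·e^(−0.26t) = 1.8679, so e^(−0.26t) = 0.0255307.
−0.26·t = ln(0.0255307) = -3.6679, so t = 3.6679/0.26 = 14.107.

14.1 hours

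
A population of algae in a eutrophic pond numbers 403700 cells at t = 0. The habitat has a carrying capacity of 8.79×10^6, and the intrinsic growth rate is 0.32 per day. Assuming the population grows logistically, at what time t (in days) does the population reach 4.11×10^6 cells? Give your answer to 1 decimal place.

A = (K − N₀)/N₀ = (8.79×10^6 − 403700)/403700 = 20.774.
Solve 8.79×10^6/(1 + 20.774·e^(−0.32t)) = 4.11×10^6: 1 + 20.774·e^(−0.32t) = 2.1387, so e^(−0.32t) = 0.0548141.
−0.32·t = ln(0.0548141) = -2.9038, so t = 2.9038/0.32 = 9.0744.

9.1 days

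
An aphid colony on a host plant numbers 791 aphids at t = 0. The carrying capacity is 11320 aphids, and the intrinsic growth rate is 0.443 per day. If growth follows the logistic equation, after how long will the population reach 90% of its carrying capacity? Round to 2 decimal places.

10.80 days

A = (K − N₀)/N₀ = (11320 − 791)/791 = 13.311.
Solve 11320/(1 + 13.311·e^(−0.443t)) = 10188: 1 + 13.311·e^(−0.443t) = 1.1111, so e^(−0.443t) = 0.00834732.
−0.443·t = ln(0.00834732) = -4.7858, so t = 4.7858/0.443 = 10.803.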